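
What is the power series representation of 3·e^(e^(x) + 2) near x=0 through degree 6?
203·x^6·e^(3)/240 + 13·x^5·e^(3)/10 + 15·x^4·e^(3)/8 + 5·x^3·e^(3)/2 + 3·x^2·e^(3) + 3·x·e^(3) + 3·e^(3)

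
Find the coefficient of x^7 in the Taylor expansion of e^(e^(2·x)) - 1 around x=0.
Expand to order 7: e^(e^(2·x)) - 1 = 7016·e·x^7/315 + 812·e·x^6/45 + 208·e·x^5/15 + 10·e·x^4 + 20·e·x^3/3 + 4·e·x^2 + 2·e·x - 1 + e + O(x^8).
The coefficient of x^7 is 7016·e/315.

Final answer: 7016·e/315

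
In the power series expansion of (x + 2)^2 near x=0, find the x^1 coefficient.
Expand to order 1: (x + 2)^2 = 4·x + 4 + O(x^2).
The coefficient of x^1 is 4.

Final answer: 4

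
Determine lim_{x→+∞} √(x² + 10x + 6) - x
As x → +∞: multiply by the conjugate to get (10x+6)/(√(x²+10x+6)+x); the denominator ~ 2x, so the limit is 10/2 = 5.
Limit = 5.

Final answer: 5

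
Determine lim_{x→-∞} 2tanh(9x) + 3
Evaluate the dominant behaviour as x → -∞; each term tends to a finite value or vanishes.
Limit = 1.

Final answer: 1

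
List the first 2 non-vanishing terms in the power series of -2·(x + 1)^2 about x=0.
-4·x - 2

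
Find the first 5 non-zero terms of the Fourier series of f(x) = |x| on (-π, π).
-4·cos(x)/π - 4·cos(3·x)/(9·π) - 4·cos(5·x)/(25·π) - 4·cos(7·x)/(49·π) + π/2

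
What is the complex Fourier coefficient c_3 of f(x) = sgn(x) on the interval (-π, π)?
Compute the real Fourier coefficients first: a_3 = 0, b_3 = 4/(3·π).
Then c_3 = (a_3 − i·b_3)/2 = -2·i/(3·π).

Final answer: -2·i/(3·π)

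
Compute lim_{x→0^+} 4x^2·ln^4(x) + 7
The product is a 0·∞ indeterminate form at x → 0⁺.
Rewrite the product as 4·ln^4(x) / x^(-2) and apply L'Hôpital, or use the standard hierarchy x^(-2) ≫ |ln x|^4 as x → 0⁺.
The indeterminate product → 0, so the limit = 7.

Final answer: 7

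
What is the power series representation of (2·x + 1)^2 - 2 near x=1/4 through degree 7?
1/4 + 6·(x - 1/4) + 4·(x - 1/4)^2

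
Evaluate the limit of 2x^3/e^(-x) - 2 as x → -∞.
The quotient is an ∞/∞ indeterminate form as x → -∞.
Compare growth rates of the dominant terms (exponentials ≫ polynomials ≫ logarithms), or apply L'Hôpital's rule; the quotient → 0.
Adding the constant: 0 - 2 = -2. Limit = -2.

Final answer: -2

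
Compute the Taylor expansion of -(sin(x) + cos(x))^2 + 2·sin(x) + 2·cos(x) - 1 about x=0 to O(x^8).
x^7/40 - x^6/360 - x^5/4 + x^4/12 + x^3 - x^2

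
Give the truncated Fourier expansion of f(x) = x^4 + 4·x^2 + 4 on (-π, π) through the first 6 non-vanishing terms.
(32 - 8·π^2)·cos(x) + (1 + 2·π^2)·cos(2·x) + (-8·π^2/9 - 32/27)·cos(3·x) + (13/16 + π^2/2)·cos(4·x) + (-8·π^2/25 - 352/625)·cos(5·x) + 4 + 4·π^2/3 + π^4/5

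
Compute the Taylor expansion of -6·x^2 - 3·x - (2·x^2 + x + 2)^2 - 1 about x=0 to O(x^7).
-4·x^4 - 4·x^3 - 15·x^2 - 7·x - 5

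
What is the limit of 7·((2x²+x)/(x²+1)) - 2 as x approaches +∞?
Evaluate the dominant behaviour as x → +∞; each term tends to a finite value or vanishes.
Limit = 12.

Final answer: 12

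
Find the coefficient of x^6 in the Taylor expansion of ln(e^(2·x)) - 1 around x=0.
Expand to order 6: ln(e^(2·x)) - 1 = 2·x - 1 + O(x^7).
The coefficient of x^6 is 0.

Final answer: 0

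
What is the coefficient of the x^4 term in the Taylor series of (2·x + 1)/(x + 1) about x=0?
Expand to order 4: (2·x + 1)/(x + 1) = -x^4 + x^3 - x^2 + x + 1 + O(x^5).
The coefficient of x^4 is -1.

Final answer: -1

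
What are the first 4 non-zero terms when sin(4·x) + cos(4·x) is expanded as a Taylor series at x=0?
-32·x^3/3 - 8·x^2 + 4·x + 1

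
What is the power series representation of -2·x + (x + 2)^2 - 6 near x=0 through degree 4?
x^2 + 2·x - 2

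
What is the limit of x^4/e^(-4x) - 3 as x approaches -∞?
The quotient is an ∞/∞ indeterminate form as x → -∞.
Compare growth rates of the dominant terms (exponentials ≫ polynomials ≫ logarithms), or apply L'Hôpital's rule; the quotient → 0.
Adding the constant: 0 - 3 = -3. Limit = -3.

Final answer: -3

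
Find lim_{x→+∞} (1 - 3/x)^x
As x → +∞: this is the defining limit (1 - 3/x)^x → e^(-3).
Limit = e^(-3).

Final answer: e^(-3)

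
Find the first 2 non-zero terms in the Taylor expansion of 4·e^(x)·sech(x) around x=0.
4·x + 4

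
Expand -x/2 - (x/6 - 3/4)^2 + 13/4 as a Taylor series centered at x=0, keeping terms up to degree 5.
-x^2/36 - x/4 + 43/16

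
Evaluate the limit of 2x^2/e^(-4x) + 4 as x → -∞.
The quotient is an ∞/∞ indeterminate form as x → -∞.
Compare growth rates of the dominant terms (exponentials ≫ polynomials ≫ logarithms), or apply L'Hôpital's rule; the quotient → 0.
Adding the constant: 0 + 4 = 4. Limit = 4.

Final answer: 4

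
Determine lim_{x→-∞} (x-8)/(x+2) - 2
Evaluate the dominant behaviour as x → -∞; each term tends to a finite value or vanishes.
Limit = -1.

Final answer: -1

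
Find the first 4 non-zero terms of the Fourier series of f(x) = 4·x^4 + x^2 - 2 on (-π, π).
(188 - 32·π^2)·cos(x) + (-11 + 8·π^2)·cos(2·x) + (52/27 - 32·π^2/9)·cos(3·x) - 2 + π^2/3 + 4·π^4/5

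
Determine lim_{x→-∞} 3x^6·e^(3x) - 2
The product is a 0·∞ indeterminate form at x → -∞.
Rewrite the product as 3x^6 / e^(-3x) (an ∞/∞ form) and apply L'Hôpital, or use the standard hierarchy e^(3|x|) ≫ |x^6| as x → -∞.
The indeterminate product → 0, so the limit = -2.

Final answer: -2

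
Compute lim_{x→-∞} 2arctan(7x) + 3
Evaluate the dominant behaviour as x → -∞; each term tends to a finite value or vanishes.
Limit = 3 - π.

Final answer: 3 - π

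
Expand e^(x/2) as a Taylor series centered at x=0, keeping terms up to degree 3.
x^3/48 + x^2/8 + x/2 + 1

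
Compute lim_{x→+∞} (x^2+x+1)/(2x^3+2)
This is an ∞/∞ indeterminate form as x → +∞.
Divide numerator and denominator by x^3 and let the lower-order terms vanish; the numerator's degree 2 is below the denominator's degree 3, so the quotient → 0.
Limit = 0.

Final answer: 0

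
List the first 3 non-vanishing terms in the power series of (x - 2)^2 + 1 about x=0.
x^2 - 4·x + 5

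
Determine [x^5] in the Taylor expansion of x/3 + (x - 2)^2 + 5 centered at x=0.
Expand to order 5: x/3 + (x - 2)^2 + 5 = x^2 - 11·x/3 + 9 + O(x^6).
The coefficient of x^5 is 0.

Final answer: 0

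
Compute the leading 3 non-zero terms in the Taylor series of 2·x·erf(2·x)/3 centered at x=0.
64·x^6/(15·√(π)) - 32·x^4/(9·√(π)) + 8·x^2/(3·√(π))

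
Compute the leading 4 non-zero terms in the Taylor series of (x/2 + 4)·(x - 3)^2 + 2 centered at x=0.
x^3/2 + x^2 - 39·x/2 + 38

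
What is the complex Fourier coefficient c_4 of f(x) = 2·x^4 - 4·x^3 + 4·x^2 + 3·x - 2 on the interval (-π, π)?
Compute the real Fourier coefficients first: a_4 = 5/8 + π^2, b_4 = -9/4 + 2·π^2.
Then c_4 = (a_4 − i·b_4)/2 = 5/16 + π^2/2 - i·π^2 + 9·i/8.

Final answer: 5/16 + π^2/2 - i·π^2 + 9·i/8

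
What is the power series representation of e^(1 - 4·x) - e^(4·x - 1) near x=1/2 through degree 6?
(1 - e^(2))·e^(-1) + (-4·e^(2) - 4)·e^(-1)·(x - 1/2) + (8 - 8·e^(2))·e^(-1)·(x - 1/2)^2 + (-32·e^(2) - 32)·e^(-1)·(x - 1/2)^3/3 + (32 - 32·e^(2))·e^(-1)·(x - 1/2)^4/3 + (-128·e^(2) - 128)·e^(-1)·(x - 1/2)^5/15 + (256 - 256·e^(2))·e^(-1)·(x - 1/2)^6/45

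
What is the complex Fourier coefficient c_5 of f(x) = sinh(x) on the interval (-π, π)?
Compute the real Fourier coefficients first: a_5 = 0, b_5 = 5·sinh(π)/(13·π).
Then c_5 = (a_5 − i·b_5)/2 = -5·i·sinh(π)/(26·π).

Final answer: -5·i·sinh(π)/(26·π)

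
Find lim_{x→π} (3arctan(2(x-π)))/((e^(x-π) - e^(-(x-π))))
Both numerator and denominator → 0 as x → π; this is a 0/0 indeterminate form.
Expand each to leading order near x = π: numerator ~ 6·(x - π), denominator ~ 2·(x - π).
The limit of the ratio is 3.

Final answer: 3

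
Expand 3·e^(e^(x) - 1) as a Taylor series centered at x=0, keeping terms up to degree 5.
13·x^5/10 + 15·x^4/8 + 5·x^3/2 + 3·x^2 + 3·x + 3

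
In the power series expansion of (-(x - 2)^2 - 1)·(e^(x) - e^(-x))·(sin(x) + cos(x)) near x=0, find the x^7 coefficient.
Expand to order 7: (-(x - 2)^2 - 1)·(e^(x) - e^(-x))·(sin(x) + cos(x)) = -4·x^7/105 - 7·x^6/45 + x^5 - 14·x^4/3 + 28·x^3/3 - 2·x^2 - 10·x + O(x^8).
The coefficient of x^7 is -4/105.

Final answer: -4/105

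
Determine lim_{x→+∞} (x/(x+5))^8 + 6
As x → +∞: x/(x+5) = 1/(1 + 5/x) → 1, and the 8th power of a limit-1 base also → 1; with the additive constant, 1 + 6 = 7.
Limit = 7.

Final answer: 7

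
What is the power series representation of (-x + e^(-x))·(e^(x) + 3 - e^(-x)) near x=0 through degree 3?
5·x^3/6 - 5·x^2/2 - 4·x + 3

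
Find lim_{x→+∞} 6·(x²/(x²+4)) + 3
Evaluate the dominant behaviour as x → +∞; each term tends to a finite value or vanishes.
Limit = 9.

Final answer: 9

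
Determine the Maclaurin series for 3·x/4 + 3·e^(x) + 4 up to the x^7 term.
x^7/1680 + x^6/240 + x^5/40 + x^4/8 + x^3/2 + 3·x^2/2 + 15·x/4 + 7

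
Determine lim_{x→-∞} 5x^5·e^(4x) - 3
The product is a 0·∞ indeterminate form at x → -∞.
Rewrite the product as 5x^5 / e^(-4x) (an ∞/∞ form) and apply L'Hôpital, or use the standard hierarchy e^(4|x|) ≫ |x^5| as x → -∞.
The indeterminate product → 0, so the limit = -3.

Final answer: -3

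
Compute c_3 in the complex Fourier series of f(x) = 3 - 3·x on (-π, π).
Compute the real Fourier coefficients first: a_3 = 0, b_3 = -2.
Then c_3 = (a_3 − i·b_3)/2 = i.

Final answer: i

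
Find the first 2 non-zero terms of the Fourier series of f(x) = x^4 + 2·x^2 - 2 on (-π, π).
(40 - 8·π^2)·cos(x) - 2 + 2·π^2/3 + π^4/5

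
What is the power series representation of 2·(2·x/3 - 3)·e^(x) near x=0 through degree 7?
x^7/1512 + x^6/360 + x^5/180 - x^4/36 - x^3/3 - 5·x^2/3 - 14·x/3 - 6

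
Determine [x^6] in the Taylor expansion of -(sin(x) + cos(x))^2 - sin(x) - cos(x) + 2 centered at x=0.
Expand to order 6: -(sin(x) + cos(x))^2 - sin(x) - cos(x) + 2 = x^6/720 - 11·x^5/40 - x^4/24 + 3·x^3/2 + x^2/2 - 3·x + O(x^7).
The coefficient of x^6 is 1/720.

Final answer: 1/720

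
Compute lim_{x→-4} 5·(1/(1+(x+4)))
Direct substitution at x = -4 gives 5.

Final answer: 5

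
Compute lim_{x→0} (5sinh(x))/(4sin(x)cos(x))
Both numerator and denominator → 0 as x → 0; this is a 0/0 indeterminate form.
Expand each to leading order near x = 0: numerator ~ 5·x, denominator ~ 4·x.
The limit of the ratio is 5/4.

Final answer: 5/4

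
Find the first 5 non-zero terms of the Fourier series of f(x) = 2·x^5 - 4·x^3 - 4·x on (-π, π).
(-88·π^2 + 4·π^4 + 520)·sin(x) + (-2·π^4 - 17 + 14·π^2)·sin(2·x) + (-152·π^2/27 + 88/81 + 4·π^4/3)·sin(3·x) + (-π^4 + 25/32 + 13·π^2/4)·sin(4·x) + (-56·π^2/25 - 664/625 + 4·π^4/5)·sin(5·x)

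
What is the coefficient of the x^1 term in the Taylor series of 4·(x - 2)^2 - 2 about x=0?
Expand to order 1: 4·(x - 2)^2 - 2 = 14 - 16·x + O(x^2).
The coefficient of x^1 is -16.

Final answer: -16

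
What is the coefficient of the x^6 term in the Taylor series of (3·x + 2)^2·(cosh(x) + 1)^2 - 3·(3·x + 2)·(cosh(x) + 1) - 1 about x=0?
Expand to order 6: (3·x + 2)^2·(cosh(x) + 1)^2 - 3·(3·x + 2)·(cosh(x) + 1) - 1 = 283·x^6/72 + 37·x^5/8 + 233·x^4/12 + 39·x^3/2 + 41·x^2 + 30·x + 3 + O(x^7).
The coefficient of x^6 is 283/72.

Final answer: 283/72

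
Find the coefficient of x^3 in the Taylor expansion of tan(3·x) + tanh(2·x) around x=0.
Expand to order 3: tan(3·x) + tanh(2·x) = 19·x^3/3 + 5·x + O(x^4).
The coefficient of x^3 is 19/3.

Final answer: 19/3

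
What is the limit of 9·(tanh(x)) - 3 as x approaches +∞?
Evaluate the dominant behaviour as x → +∞; each term tends to a finite value or vanishes.
Limit = 6.

Final answer: 6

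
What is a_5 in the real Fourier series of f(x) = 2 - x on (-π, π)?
a_5 = (1/π) ∫_{-π}^{π} f(x)·cos(5x) dx.
Evaluate the integral (use parity and integration by parts as needed): a_5 = 0.

Final answer: 0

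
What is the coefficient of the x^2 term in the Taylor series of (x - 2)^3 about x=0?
Expand to order 2: (x - 2)^3 = -6·x^2 + 12·x - 8 + O(x^3).
The coefficient of x^2 is -6.

Final answer: -6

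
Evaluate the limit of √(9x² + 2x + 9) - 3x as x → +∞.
As x → +∞: multiply by the conjugate to get (2x+9)/(√(9x²+2x+9)+3x); the denominator ~ 6x, so the limit is 2/6 = 1/3.
Limit = 1/3.

Final answer: 1/3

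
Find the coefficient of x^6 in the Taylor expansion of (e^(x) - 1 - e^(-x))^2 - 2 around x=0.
Expand to order 6: (e^(x) - 1 - e^(-x))^2 - 2 = 8·x^6/45 - x^5/30 + 4·x^4/3 - 2·x^3/3 + 4·x^2 - 4·x - 1 + O(x^7).
The coefficient of x^6 is 8/45.

Final answer: 8/45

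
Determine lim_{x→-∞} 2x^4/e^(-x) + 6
The quotient is an ∞/∞ indeterminate form as x → -∞.
Compare growth rates of the dominant terms (exponentials ≫ polynomials ≫ logarithms), or apply L'Hôpital's rule; the quotient → 0.
Adding the constant: 0 + 6 = 6. Limit = 6.

Final answer: 6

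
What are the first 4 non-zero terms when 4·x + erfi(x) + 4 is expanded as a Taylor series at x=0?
x^5/(5·√(π)) + 2·x^3/(3·√(π)) + x·(2/√(π) + 4) + 4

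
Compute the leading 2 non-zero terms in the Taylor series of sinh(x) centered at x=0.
x^3/6 + x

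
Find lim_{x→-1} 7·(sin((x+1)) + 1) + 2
Direct substitution at x = -1 gives 9.

Final answer: 9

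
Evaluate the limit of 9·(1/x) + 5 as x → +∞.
Evaluate the dominant behaviour as x → +∞; each term tends to a finite value or vanishes.
Limit = 5.

Final answer: 5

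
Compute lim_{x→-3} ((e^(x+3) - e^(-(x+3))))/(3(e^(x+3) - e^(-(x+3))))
Both numerator and denominator → 0 as x → -3; this is a 0/0 indeterminate form.
Expand each to leading order near x = -3: numerator ~ 2·(x + 3), denominator ~ 6·(x + 3).
The limit of the ratio is 1/3.

Final answer: 1/3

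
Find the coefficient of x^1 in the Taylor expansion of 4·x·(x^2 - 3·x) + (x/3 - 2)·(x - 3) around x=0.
Expand to order 1: 4·x·(x^2 - 3·x) + (x/3 - 2)·(x - 3) = 6 - 3·x + O(x^2).
The coefficient of x^1 is -3.

Final answer: -3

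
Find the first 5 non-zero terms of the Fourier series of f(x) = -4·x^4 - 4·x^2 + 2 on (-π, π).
(-176 + 32·π^2)·cos(x) + (8 - 8·π^2)·cos(2·x) + (-16/27 + 32·π^2/9)·cos(3·x) + (-2·π^2 - 1/4)·cos(4·x) - 4·π^4/5 - 4·π^2/3 + 2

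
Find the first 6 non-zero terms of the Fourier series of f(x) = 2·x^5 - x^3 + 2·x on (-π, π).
(-82·π^2 + 4·π^4 + 496)·sin(x) + (-2·π^4 - 37/2 + 11·π^2)·sin(2·x) + (-98·π^2/27 + 304/81 + 4·π^4/3)·sin(3·x) + (-π^4 - 53/32 + 7·π^2/4)·sin(4·x) + (-26·π^2/25 + 656/625 + 4·π^4/5)·sin(5·x) + (-2·π^4/3 - 127/162 + 19·π^2/27)·sin(6·x)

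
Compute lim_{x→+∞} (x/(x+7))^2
As x → +∞: x/(x+7) = 1/(1 + 7/x) → 1, and the 2nd power of a limit-1 base also → 1.
Limit = 1.

Final answer: 1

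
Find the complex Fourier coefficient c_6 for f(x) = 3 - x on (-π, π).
Compute the real Fourier coefficients first: a_6 = 0, b_6 = 1/3.
Then c_6 = (a_6 − i·b_6)/2 = -i/6.

Final answer: -i/6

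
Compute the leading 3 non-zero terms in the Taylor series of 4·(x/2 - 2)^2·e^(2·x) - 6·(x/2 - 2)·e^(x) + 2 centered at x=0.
20·x^2 + 33·x + 30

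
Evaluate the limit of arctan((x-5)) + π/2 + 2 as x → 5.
Direct substitution at x = 5 gives π/2 + 2.

Final answer: π/2 + 2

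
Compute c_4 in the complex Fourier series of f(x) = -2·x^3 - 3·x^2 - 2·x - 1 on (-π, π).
Compute the real Fourier coefficients first: a_4 = -3/4, b_4 = 5/8 + π^2.
Then c_4 = (a_4 − i·b_4)/2 = -3/8 - i·π^2/2 - 5·i/16.

Final answer: -3/8 - i·π^2/2 - 5·i/16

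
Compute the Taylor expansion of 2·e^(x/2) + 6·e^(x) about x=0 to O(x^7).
193·x^6/23040 + 97·x^5/1920 + 49·x^4/192 + 25·x^3/24 + 13·x^2/4 + 7·x + 8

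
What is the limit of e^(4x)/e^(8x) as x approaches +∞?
This is an ∞/∞ indeterminate form as x → +∞.
Rewrite e^(4x)/e^(8x) = e^((4−8)x) = e^(-4x); the exponent coefficient is -4 < 0 so e^(-4x) → 0.
Limit = 0.

Final answer: 0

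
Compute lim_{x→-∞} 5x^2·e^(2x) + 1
The product is a 0·∞ indeterminate form at x → -∞.
Rewrite the product as 5x^2 / e^(-2x) (an ∞/∞ form) and apply L'Hôpital, or use the standard hierarchy e^(2|x|) ≫ |x^2| as x → -∞.
The indeterminate product → 0, so the limit = 1.

Final answer: 1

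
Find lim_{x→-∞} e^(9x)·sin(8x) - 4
Evaluate the dominant behaviour as x → -∞; each term tends to a finite value or vanishes.
Limit = -4.

Final answer: -4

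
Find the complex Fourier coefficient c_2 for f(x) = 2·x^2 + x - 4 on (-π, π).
Compute the real Fourier coefficients first: a_2 = 2, b_2 = -1.
Then c_2 = (a_2 − i·b_2)/2 = 1 + i/2.

Final answer: 1 + i/2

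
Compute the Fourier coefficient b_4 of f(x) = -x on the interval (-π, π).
b_4 = (1/π) ∫_{-π}^{π} f(x)·sin(4x) dx.
Evaluate the integral (use parity and integration by parts as needed): b_4 = 1/2.

Final answer: 1/2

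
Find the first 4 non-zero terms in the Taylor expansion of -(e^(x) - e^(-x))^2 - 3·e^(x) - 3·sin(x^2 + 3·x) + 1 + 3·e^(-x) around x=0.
25·x^3/2 - 7·x^2 - 15·x + 1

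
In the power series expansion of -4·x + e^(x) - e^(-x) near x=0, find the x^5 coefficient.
Expand to order 5: -4·x + e^(x) - e^(-x) = x^5/60 + x^3/3 - 2·x + O(x^6).
The coefficient of x^5 is 1/60.

Final answer: 1/60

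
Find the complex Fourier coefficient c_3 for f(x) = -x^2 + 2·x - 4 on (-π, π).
Compute the real Fourier coefficients first: a_3 = 4/9, b_3 = 4/3.
Then c_3 = (a_3 − i·b_3)/2 = 2/9 - 2·i/3.

Final answer: 2/9 - 2·i/3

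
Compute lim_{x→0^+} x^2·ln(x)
This is a 0·∞ indeterminate form at x → 0⁺.
Rewrite the product as ln(x) / x^(-2) and apply L'Hôpital, or use the standard hierarchy x^(-2) ≫ |ln x| as x → 0⁺.
The indeterminate product → 0, so the limit = 0.

Final answer: 0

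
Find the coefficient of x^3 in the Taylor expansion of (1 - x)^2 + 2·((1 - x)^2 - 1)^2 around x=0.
Expand to order 3: (1 - x)^2 + 2·((1 - x)^2 - 1)^2 = -8·x^3 + 9·x^2 - 2·x + 1 + O(x^4).
The coefficient of x^3 is -8.

Final answer: -8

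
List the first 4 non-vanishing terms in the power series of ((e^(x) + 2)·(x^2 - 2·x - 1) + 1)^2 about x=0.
-19·x^3/3 + 47·x^2 + 28·x + 4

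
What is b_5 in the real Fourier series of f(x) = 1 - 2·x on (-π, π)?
b_5 = (1/π) ∫_{-π}^{π} f(x)·sin(5x) dx.
Evaluate the integral (use parity and integration by parts as needed): b_5 = -4/5.

Final answer: -4/5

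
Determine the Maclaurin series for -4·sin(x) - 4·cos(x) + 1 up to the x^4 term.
-x^4/6 + 2·x^3/3 + 2·x^2 - 4·x - 3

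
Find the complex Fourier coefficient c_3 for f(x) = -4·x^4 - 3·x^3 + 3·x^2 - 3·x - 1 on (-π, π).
Compute the real Fourier coefficients first: a_3 = -100/27 + 32·π^2/9, b_3 = -2·π^2 - 2/3.
Then c_3 = (a_3 − i·b_3)/2 = -50/27 + 16·π^2/9 + i/3 + i·π^2.

Final answer: -50/27 + 16·π^2/9 + i/3 + i·π^2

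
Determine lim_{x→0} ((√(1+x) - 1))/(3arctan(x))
Both numerator and denominator → 0 as x → 0; this is a 0/0 indeterminate form.
Expand each to leading order near x = 0: numerator ~ x/2, denominator ~ 3·x.
The limit of the ratio is 1/6.

Final answer: 1/6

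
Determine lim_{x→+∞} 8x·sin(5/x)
As x → +∞: let u = 5/x → 0⁺; then 8·x·sin(5/x) = 8·5·sin(u)/u → 8·5·1 = 40.
Limit = 40.

Final answer: 40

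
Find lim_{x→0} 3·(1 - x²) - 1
Direct substitution at x = 0 gives 2.

Final answer: 2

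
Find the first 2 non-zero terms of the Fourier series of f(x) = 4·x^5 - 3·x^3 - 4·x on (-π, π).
(-166·π^2 + 8·π^4 + 988)·sin(x) + (-4·π^4 - 61/2 + 23·π^2)·sin(2·x)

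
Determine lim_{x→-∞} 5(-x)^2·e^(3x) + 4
The product is a 0·∞ indeterminate form at x → -∞.
Rewrite the product as 5(-x)^2 / e^(-3x) (an ∞/∞ form) and apply L'Hôpital, or use the standard hierarchy e^(3|x|) ≫ |(-x)^2| as x → -∞.
The indeterminate product → 0, so the limit = 4.

Final answer: 4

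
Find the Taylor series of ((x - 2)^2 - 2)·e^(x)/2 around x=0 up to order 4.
-x^4/24 - x^3/3 - x^2 - x + 1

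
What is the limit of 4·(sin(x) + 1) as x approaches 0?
Direct substitution at x = 0 gives 4.

Final answer: 4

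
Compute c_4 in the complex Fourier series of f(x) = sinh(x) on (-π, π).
Compute the real Fourier coefficients first: a_4 = 0, b_4 = -8·sinh(π)/(17·π).
Then c_4 = (a_4 − i·b_4)/2 = 4·i·sinh(π)/(17·π).

Final answer: 4·i·sinh(π)/(17·π)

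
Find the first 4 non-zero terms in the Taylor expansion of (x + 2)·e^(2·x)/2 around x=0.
7·x^3/3 + 3·x^2 + 5·x/2 + 1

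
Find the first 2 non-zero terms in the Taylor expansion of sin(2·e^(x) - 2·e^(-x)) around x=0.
-10·x^3 + 4·x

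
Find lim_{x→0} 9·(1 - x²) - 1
Direct substitution at x = 0 gives 8.

Final answer: 8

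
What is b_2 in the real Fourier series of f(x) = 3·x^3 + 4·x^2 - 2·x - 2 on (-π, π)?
b_2 = (1/π) ∫_{-π}^{π} f(x)·sin(2x) dx.
Evaluate the integral (use parity and integration by parts as needed): b_2 = 13/2 - 3·π^2.

Final answer: 13/2 - 3·π^2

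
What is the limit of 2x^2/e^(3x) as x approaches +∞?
This is an ∞/∞ indeterminate form as x → +∞.
The exponential denominator e^(3x) dominates the polynomial numerator (e^x ≫ x^2 as x → ∞), so the quotient → 0.
Limit = 0.

Final answer: 0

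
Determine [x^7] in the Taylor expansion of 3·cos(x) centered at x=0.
Expand to order 7: 3·cos(x) = -x^6/240 + x^4/8 - 3·x^2/2 + 3 + O(x^8).
The coefficient of x^7 is 0.

Final answer: 0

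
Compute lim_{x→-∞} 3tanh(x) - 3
Evaluate the dominant behaviour as x → -∞; each term tends to a finite value or vanishes.
Limit = -6.

Final answer: -6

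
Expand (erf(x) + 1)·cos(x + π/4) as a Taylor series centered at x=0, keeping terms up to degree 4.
x^4·(√(2)/48 + √(2)/(2·√(π))) + x^3·(-5·√(2)/(6·√(π)) + √(2)/12) + x^2·(-√(2)/√(π) - √(2)/4) + x·(-√(2)/2 + √(2)/√(π)) + √(2)/2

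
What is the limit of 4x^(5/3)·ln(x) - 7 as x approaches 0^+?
The product is a 0·∞ indeterminate form at x → 0⁺.
Rewrite the product as 4·ln(x) / x^(-5/3) and apply L'Hôpital, or use the standard hierarchy x^(-5/3) ≫ |ln x| as x → 0⁺.
The indeterminate product → 0, so the limit = -7.

Final answer: -7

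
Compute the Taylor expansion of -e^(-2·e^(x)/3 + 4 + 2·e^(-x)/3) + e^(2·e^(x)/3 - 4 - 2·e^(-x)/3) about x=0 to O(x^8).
x^7·(203401·e^(-4)/2755620 + 203401·e^(4)/2755620) + x^6·(-4432·e^(4)/32805 + 4432·e^(-4)/32805) + x^5·(1777·e^(-4)/7290 + 1777·e^(4)/7290) + x^4·(-104·e^(4)/243 + 104·e^(-4)/243) + x^3·(50·e^(-4)/81 + 50·e^(4)/81) + x^2·(-8·e^(4)/9 + 8·e^(-4)/9) + x·(4·e^(-4)/3 + 4·e^(4)/3) - e^(4) + e^(-4)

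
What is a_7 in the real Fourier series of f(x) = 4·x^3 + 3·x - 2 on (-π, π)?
a_7 = (1/π) ∫_{-π}^{π} f(x)·cos(7x) dx.
Evaluate the integral (use parity and integration by parts as needed): a_7 = 0.

Final answer: 0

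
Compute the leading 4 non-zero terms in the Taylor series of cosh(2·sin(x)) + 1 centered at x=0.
2·x^8/45 - 4·x^6/15 + 2·x^2 + 2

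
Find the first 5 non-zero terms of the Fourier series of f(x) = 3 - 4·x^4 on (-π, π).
(-192 + 32·π^2)·cos(x) + (12 - 8·π^2)·cos(2·x) + (-64/27 + 32·π^2/9)·cos(3·x) + (3/4 - 2·π^2)·cos(4·x) - 4·π^4/5 + 3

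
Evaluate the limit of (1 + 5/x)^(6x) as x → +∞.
As x → +∞: write (1 + 5/x)^(6x) = ((1 + 5/x)^x)^6 → (e^5)^6 = e^30.
Limit = e^(30).

Final answer: e^(30)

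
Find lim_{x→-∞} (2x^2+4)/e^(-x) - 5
The quotient is an ∞/∞ indeterminate form as x → -∞.
Compare growth rates of the dominant terms (exponentials ≫ polynomials ≫ logarithms), or apply L'Hôpital's rule; the quotient → 0.
Adding the constant: 0 - 5 = -5. Limit = -5.

Final answer: -5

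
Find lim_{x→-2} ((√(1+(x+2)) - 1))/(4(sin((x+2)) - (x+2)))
Both numerator and denominator → 0 as x → -2; this is a 0/0 indeterminate form.
Expand each to leading order near x = -2: numerator ~ (x + 2)/2, denominator ~ -2·(x + 2)^3/3.
The limit of the ratio is -∞.

Final answer: -∞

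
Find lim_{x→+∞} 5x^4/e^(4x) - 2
The quotient is an ∞/∞ indeterminate form as x → +∞.
The exponential denominator e^(4x) dominates the polynomial numerator (e^x ≫ x^4 as x → ∞), so the quotient → 0.
Adding the constant: 0 - 2 = -2. Limit = -2.

Final answer: -2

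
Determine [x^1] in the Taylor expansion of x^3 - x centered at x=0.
Expand to order 1: x^3 - x = -x + O(x^2).
The coefficient of x^1 is -1.

Final answer: -1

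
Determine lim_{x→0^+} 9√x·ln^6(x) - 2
The product is a 0·∞ indeterminate form at x → 0⁺.
Rewrite the product as 9·ln^6(x) / x^(-1/2) and apply L'Hôpital, or use the standard hierarchy x^(-1/2) ≫ |ln x|^6 as x → 0⁺.
The indeterminate product → 0, so the limit = -2.

Final answer: -2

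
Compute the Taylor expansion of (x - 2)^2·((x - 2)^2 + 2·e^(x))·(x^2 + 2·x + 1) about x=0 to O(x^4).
10·x^3/3 - 18·x^2 + 16·x + 24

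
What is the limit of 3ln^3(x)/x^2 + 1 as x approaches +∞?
The quotient is an ∞/∞ indeterminate form as x → +∞.
The polynomial denominator x^2 dominates the logarithmic numerator (any positive power of x ≫ ln^3(x) as x → ∞), so the quotient → 0.
Adding the constant: 0 + 1 = 1. Limit = 1.

Final answer: 1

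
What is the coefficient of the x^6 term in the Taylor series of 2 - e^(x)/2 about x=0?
Expand to order 6: 2 - e^(x)/2 = -x^6/1440 - x^5/240 - x^4/48 - x^3/12 - x^2/4 - x/2 + 3/2 + O(x^7).
The coefficient of x^6 is -1/1440.

Final answer: -1/1440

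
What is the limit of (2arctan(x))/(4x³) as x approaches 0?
Both numerator and denominator → 0 as x → 0; this is a 0/0 indeterminate form.
Expand each to leading order near x = 0: numerator ~ 2·x, denominator ~ 4·x^3.
The limit of the ratio is ∞.

Final answer: ∞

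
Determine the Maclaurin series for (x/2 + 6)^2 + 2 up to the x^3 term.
x^2/4 + 6·x + 38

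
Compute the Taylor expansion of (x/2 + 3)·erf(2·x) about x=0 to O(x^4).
-16·x^3/√(π) + 2·x^2/√(π) + 12·x/√(π)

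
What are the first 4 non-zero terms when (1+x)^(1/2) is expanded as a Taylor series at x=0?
x^3/16 - x^2/8 + x/2 + 1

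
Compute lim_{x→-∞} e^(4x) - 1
Evaluate the dominant behaviour as x → -∞; each term tends to a finite value or vanishes.
Limit = -1.

Final answer: -1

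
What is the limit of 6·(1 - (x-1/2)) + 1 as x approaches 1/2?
Direct substitution at x = 1/2 gives 7.

Final answer: 7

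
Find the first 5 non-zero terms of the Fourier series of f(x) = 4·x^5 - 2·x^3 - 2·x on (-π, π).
(-164·π^2 + 8·π^4 + 980)·sin(x) + (-4·π^4 - 31 + 22·π^2)·sin(2·x) + (-196·π^2/27 + 284/81 + 8·π^4/3)·sin(3·x) + (-2·π^4 - 5/16 + 7·π^2/2)·sin(4·x) + (-52·π^2/25 - 188/625 + 8·π^4/5)·sin(5·x)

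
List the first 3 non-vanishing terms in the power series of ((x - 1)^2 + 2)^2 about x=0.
10·x^2 - 12·x + 9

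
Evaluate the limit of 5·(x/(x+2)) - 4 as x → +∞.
Evaluate the dominant behaviour as x → +∞; each term tends to a finite value or vanishes.
Limit = 1.

Final answer: 1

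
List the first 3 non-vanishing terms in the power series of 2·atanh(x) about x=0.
2·x^5/5 + 2·x^3/3 + 2·x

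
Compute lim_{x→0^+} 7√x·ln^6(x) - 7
The product is a 0·∞ indeterminate form at x → 0⁺.
Rewrite the product as 7·ln^6(x) / x^(-1/2) and apply L'Hôpital, or use the standard hierarchy x^(-1/2) ≫ |ln x|^6 as x → 0⁺.
The indeterminate product → 0, so the limit = -7.

Final answer: -7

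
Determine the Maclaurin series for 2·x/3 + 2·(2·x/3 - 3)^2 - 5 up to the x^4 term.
8·x^2/9 - 22·x/3 + 13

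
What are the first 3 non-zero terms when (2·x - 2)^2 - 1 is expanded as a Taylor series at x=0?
4·x^2 - 8·x + 3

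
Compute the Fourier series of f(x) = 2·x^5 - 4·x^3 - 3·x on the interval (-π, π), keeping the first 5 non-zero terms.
(-88·π^2 + 4·π^4 + 522)·sin(x) + (-2·π^4 - 18 + 14·π^2)·sin(2·x) + (-152·π^2/27 + 142/81 + 4·π^4/3)·sin(3·x) + (-π^4 + 9/32 + 13·π^2/4)·sin(4·x) + (-56·π^2/25 - 414/625 + 4·π^4/5)·sin(5·x)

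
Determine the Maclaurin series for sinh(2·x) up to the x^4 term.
4·x^3/3 + 2·x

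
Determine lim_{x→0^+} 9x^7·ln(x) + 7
The product is a 0·∞ indeterminate form at x → 0⁺.
Rewrite the product as 9·ln(x) / x^(-7) and apply L'Hôpital, or use the standard hierarchy x^(-7) ≫ |ln x| as x → 0⁺.
The indeterminate product → 0, so the limit = 7.

Final answer: 7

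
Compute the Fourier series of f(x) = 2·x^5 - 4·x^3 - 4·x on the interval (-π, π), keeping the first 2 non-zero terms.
(-88·π^2 + 4·π^4 + 520)·sin(x) + (-2·π^4 - 17 + 14·π^2)·sin(2·x)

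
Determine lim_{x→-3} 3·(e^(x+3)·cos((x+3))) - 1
Direct substitution at x = -3 gives 2.

Final answer: 2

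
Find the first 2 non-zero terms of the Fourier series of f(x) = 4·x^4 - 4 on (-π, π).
(192 - 32·π^2)·cos(x) - 4 + 4·π^4/5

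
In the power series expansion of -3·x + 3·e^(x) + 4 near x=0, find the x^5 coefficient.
Expand to order 5: -3·x + 3·e^(x) + 4 = x^5/40 + x^4/8 + x^3/2 + 3·x^2/2 + 7 + O(x^6).
The coefficient of x^5 is 1/40.

Final answer: 1/40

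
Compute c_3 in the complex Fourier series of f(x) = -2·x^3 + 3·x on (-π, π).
Compute the real Fourier coefficients first: a_3 = 0, b_3 = 26/9 - 4·π^2/3.
Then c_3 = (a_3 − i·b_3)/2 = -13·i/9 + 2·i·π^2/3.

Final answer: -13·i/9 + 2·i·π^2/3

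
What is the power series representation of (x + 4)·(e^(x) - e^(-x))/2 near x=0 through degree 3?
2·x^3/3 + x^2 + 4·x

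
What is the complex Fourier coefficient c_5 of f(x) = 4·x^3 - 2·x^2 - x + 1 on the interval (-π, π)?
Compute the real Fourier coefficients first: a_5 = 8/25, b_5 = -98/125 + 8·π^2/5.
Then c_5 = (a_5 − i·b_5)/2 = 4/25 - 4·i·π^2/5 + 49·i/125.

Final answer: 4/25 - 4·i·π^2/5 + 49·i/125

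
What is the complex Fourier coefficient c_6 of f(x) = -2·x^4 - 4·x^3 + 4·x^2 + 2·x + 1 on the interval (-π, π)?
Compute the real Fourier coefficients first: a_6 = 14/27 - 4·π^2/9, b_6 = -8/9 + 4·π^2/3.
Then c_6 = (a_6 − i·b_6)/2 = -2·π^2/9 + 7/27 - 2·i·π^2/3 + 4·i/9.

Final answer: -2·π^2/9 + 7/27 - 2·i·π^2/3 + 4·i/9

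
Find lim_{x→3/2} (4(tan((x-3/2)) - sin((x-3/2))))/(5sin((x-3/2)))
Both numerator and denominator → 0 as x → 3/2; this is a 0/0 indeterminate form.
Expand each to leading order near x = 3/2: numerator ~ 2·(x - 3/2)^3, denominator ~ 5·(x - 3/2).
The limit of the ratio is 0.

Final answer: 0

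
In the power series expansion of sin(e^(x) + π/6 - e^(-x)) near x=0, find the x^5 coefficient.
Expand to order 5: sin(e^(x) + π/6 - e^(-x)) = -23·√(3)·x^5/120 - √(3)·x^3/2 - x^2 + √(3)·x + 1/2 + O(x^6).
The coefficient of x^5 is -23·√(3)/120.

Final answer: -23·√(3)/120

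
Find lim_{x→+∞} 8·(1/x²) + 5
Evaluate the dominant behaviour as x → +∞; each term tends to a finite value or vanishes.
Limit = 5.

Final answer: 5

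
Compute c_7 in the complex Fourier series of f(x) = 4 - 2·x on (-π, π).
Compute the real Fourier coefficients first: a_7 = 0, b_7 = -4/7.
Then c_7 = (a_7 − i·b_7)/2 = 2·i/7.

Final answer: 2·i/7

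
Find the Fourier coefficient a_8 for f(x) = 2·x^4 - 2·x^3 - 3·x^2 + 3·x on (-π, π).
a_8 = (1/π) ∫_{-π}^{π} f(x)·cos(8x) dx.
Evaluate the integral (use parity and integration by parts as needed): a_8 = -27/128 + π^2/4.

Final answer: -27/128 + π^2/4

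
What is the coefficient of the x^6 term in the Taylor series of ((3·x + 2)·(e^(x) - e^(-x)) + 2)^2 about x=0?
Expand to order 6: ((3·x + 2)·(e^(x) - e^(-x)) + 2)^2 = 581·x^6/45 + 242·x^5/15 + 136·x^4/3 + 152·x^3/3 + 40·x^2 + 16·x + 4 + O(x^7).
The coefficient of x^6 is 581/45.

Final answer: 581/45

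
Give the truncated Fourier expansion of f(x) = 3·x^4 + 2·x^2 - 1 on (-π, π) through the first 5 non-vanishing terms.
(136 - 24·π^2)·cos(x) + (-7 + 6·π^2)·cos(2·x) + (8/9 - 8·π^2/3)·cos(3·x) + (-1/16 + 3·π^2/2)·cos(4·x) - 1 + 2·π^2/3 + 3·π^4/5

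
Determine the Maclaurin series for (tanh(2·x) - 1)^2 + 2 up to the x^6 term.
1088·x^6/45 - 128·x^5/15 - 32·x^4/3 + 16·x^3/3 + 4·x^2 - 4·x + 3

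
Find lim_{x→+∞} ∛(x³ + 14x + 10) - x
This is an ∞ − ∞ indeterminate form.
Multiply by (A² + AB + B²)/(A² + AB + B²) where A = ∛(x³+14x + 10), B = x to use A³ − B³ = (A−B)(A²+AB+B²); the x³ terms cancel, leaving (14x + 10)/(A²+AB+B²) with denominator ~ 3x², so the limit is 0.
Limit = 0.

Final answer: 0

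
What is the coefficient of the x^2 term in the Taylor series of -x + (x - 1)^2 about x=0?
Expand to order 2: -x + (x - 1)^2 = x^2 - 3·x + 1 + O(x^3).
The coefficient of x^2 is 1.

Final answer: 1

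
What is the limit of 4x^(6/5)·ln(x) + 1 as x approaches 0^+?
The product is a 0·∞ indeterminate form at x → 0⁺.
Rewrite the product as 4·ln(x) / x^(-6/5) and apply L'Hôpital, or use the standard hierarchy x^(-6/5) ≫ |ln x| as x → 0⁺.
The indeterminate product → 0, so the limit = 1.

Final answer: 1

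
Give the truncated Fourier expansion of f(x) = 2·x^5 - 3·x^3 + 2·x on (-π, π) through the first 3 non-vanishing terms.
(-86·π^2 + 4·π^4 + 520)·sin(x) + (-2·π^4 - 43/2 + 13·π^2)·sin(2·x) + (-134·π^2/27 + 376/81 + 4·π^4/3)·sin(3·x)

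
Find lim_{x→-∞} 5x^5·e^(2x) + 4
The product is a 0·∞ indeterminate form at x → -∞.
Rewrite the product as 5x^5 / e^(-2x) (an ∞/∞ form) and apply L'Hôpital, or use the standard hierarchy e^(2|x|) ≫ |x^5| as x → -∞.
The indeterminate product → 0, so the limit = 4.

Final answer: 4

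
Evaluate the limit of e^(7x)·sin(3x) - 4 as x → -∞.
Evaluate the dominant behaviour as x → -∞; each term tends to a finite value or vanishes.
Limit = -4.

Final answer: -4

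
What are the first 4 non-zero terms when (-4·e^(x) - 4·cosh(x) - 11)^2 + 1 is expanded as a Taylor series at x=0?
172·x^3/3 + 168·x^2 + 152·x + 362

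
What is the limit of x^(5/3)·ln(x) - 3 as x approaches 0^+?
The product is a 0·∞ indeterminate form at x → 0⁺.
Rewrite the product as ln(x) / x^(-5/3) and apply L'Hôpital, or use the standard hierarchy x^(-5/3) ≫ |ln x| as x → 0⁺.
The indeterminate product → 0, so the limit = -3.

Final answer: -3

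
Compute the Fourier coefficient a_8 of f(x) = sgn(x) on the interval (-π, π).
a_8 = (1/π) ∫_{-π}^{π} f(x)·cos(8x) dx.
Evaluate the integral (use parity and integration by parts as needed): a_8 = 0.

Final answer: 0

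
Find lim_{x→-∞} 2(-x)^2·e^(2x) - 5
The product is a 0·∞ indeterminate form at x → -∞.
Rewrite the product as 2(-x)^2 / e^(-2x) (an ∞/∞ form) and apply L'Hôpital, or use the standard hierarchy e^(2|x|) ≫ |(-x)^2| as x → -∞.
The indeterminate product → 0, so the limit = -5.

Final answer: -5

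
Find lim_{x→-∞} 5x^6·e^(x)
This is a 0·∞ indeterminate form at x → -∞.
Rewrite the product as 5x^6 / e^(-x) (an ∞/∞ form) and apply L'Hôpital, or use the standard hierarchy e^(|x|) ≫ |x^6| as x → -∞.
The indeterminate product → 0, so the limit = 0.

Final answer: 0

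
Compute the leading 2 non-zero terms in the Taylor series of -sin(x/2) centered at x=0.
x^3/48 - x/2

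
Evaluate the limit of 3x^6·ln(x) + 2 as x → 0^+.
The product is a 0·∞ indeterminate form at x → 0⁺.
Rewrite the product as 3·ln(x) / x^(-6) and apply L'Hôpital, or use the standard hierarchy x^(-6) ≫ |ln x| as x → 0⁺.
The indeterminate product → 0, so the limit = 2.

Final answer: 2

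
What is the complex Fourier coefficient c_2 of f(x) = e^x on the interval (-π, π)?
Compute the real Fourier coefficients first: a_2 = (-1 + e^(2·π))·e^(-π)/(5·π), b_2 = (2 - 2·e^(2·π))·e^(-π)/(5·π).
Then c_2 = (a_2 − i·b_2)/2 = -e^(-π)/(10·π) + e^(π)/(10·π) - i·e^(-π)/(5·π) + i·e^(π)/(5·π).

Final answer: -e^(-π)/(10·π) + e^(π)/(10·π) - i·e^(-π)/(5·π) + i·e^(π)/(5·π)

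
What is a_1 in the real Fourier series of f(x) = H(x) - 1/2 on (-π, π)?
a_1 = (1/π) ∫_{-π}^{π} f(x)·cos(1x) dx.
Evaluate the integral (use parity and integration by parts as needed): a_1 = 0.

Final answer: 0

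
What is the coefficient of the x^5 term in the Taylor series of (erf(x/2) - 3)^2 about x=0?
Expand to order 5: (erf(x/2) - 3)^2 = -3·x^5/(80·√(π)) - x^4/(6·π) + x^3/(2·√(π)) + x^2/π - 6·x/√(π) + 9 + O(x^6).
The coefficient of x^5 is -3/(80·√(π)).

Final answer: -3/(80·√(π))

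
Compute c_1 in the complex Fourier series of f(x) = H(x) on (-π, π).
Compute the real Fourier coefficients first: a_1 = 0, b_1 = 2/π.
Then c_1 = (a_1 − i·b_1)/2 = -i/π.

Final answer: -i/π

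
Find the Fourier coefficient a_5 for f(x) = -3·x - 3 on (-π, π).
a_5 = (1/π) ∫_{-π}^{π} f(x)·cos(5x) dx.
Evaluate the integral (use parity and integration by parts as needed): a_5 = 0.

Final answer: 0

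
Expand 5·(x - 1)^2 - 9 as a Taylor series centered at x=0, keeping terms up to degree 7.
5·x^2 - 10·x - 4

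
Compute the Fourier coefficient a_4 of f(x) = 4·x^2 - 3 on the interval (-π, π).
a_4 = (1/π) ∫_{-π}^{π} f(x)·cos(4x) dx.
Evaluate the integral (use parity and integration by parts as needed): a_4 = 1.

Final answer: 1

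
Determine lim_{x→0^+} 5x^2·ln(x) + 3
The product is a 0·∞ indeterminate form at x → 0⁺.
Rewrite the product as 5·ln(x) / x^(-2) and apply L'Hôpital, or use the standard hierarchy x^(-2) ≫ |ln x| as x → 0⁺.
The indeterminate product → 0, so the limit = 3.

Final answer: 3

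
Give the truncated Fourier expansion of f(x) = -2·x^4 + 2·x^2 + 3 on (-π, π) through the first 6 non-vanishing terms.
(-104 + 16·π^2)·cos(x) + (8 - 4·π^2)·cos(2·x) + (-56/27 + 16·π^2/9)·cos(3·x) + (7/8 - π^2)·cos(4·x) + (-296/625 + 16·π^2/25)·cos(5·x) - 2·π^4/5 + 3 + 2·π^2/3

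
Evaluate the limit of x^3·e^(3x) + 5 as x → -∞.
The product is a 0·∞ indeterminate form at x → -∞.
Rewrite the product as x^3 / e^(-3x) (an ∞/∞ form) and apply L'Hôpital, or use the standard hierarchy e^(3|x|) ≫ |x^3| as x → -∞.
The indeterminate product → 0, so the limit = 5.

Final answer: 5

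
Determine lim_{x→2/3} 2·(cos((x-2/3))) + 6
Direct substitution at x = 2/3 gives 8.

Final answer: 8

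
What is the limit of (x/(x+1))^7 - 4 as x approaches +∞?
As x → +∞: x/(x+1) = 1/(1 + 1/x) → 1, and the 7th power of a limit-1 base also → 1; with the additive constant, 1 - 4 = -3.
Limit = -3.

Final answer: -3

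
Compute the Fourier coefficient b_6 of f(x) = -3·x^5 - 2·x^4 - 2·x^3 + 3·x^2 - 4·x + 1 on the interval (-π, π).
b_6 = (1/π) ∫_{-π}^{π} f(x)·sin(6x) dx.
Evaluate the integral (use parity and integration by parts as needed): b_6 = π^2/9 + 71/54 + π^4.

Final answer: π^2/9 + 71/54 + π^4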